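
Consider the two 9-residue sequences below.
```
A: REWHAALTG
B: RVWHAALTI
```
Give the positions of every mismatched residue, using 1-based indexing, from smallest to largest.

Scanning 1-based: 2: E/V; 9: G/I.

2, 9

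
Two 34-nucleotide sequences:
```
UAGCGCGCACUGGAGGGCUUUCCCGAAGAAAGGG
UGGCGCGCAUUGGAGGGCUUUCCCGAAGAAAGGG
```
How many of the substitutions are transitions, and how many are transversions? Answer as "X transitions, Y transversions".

Mismatches (1-based):
base 2: A→G (purine→purine, transition)
base 10: C→U (pyrimidine→pyrimidine, transition)

2 transitions, 0 transversions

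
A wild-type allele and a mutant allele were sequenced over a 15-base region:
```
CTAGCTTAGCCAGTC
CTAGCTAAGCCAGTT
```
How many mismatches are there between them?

2

The sequences differ at positions 7, 15 (1-based) — 2 in total.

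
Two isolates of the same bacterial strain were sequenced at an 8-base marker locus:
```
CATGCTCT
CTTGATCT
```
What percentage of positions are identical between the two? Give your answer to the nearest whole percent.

2 positions differ (2, 5), so 6 of 8 match: 6/8 = 75%.

75%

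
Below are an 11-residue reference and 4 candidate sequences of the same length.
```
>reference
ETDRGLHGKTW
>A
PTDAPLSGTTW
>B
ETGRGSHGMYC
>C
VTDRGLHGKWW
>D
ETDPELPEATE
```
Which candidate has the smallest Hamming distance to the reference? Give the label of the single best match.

C

Hamming distances to reference — A: 5; B: 5; C: 2; D: 6.
Smallest is C with 2 mismatches.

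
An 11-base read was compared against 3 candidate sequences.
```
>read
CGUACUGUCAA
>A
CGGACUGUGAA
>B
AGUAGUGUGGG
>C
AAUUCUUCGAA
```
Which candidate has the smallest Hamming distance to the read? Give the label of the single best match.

Hamming distances to read — A: 2; B: 5; C: 6.
Smallest is A with 2 mismatches.

A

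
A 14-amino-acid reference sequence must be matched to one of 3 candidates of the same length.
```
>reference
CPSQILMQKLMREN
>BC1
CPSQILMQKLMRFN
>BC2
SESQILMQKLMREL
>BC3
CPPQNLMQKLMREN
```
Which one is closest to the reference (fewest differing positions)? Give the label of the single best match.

BC1

BC1 differs at 1 position; BC2 differs at 3 positions; BC3 differs at 2 positions. The closest is BC1.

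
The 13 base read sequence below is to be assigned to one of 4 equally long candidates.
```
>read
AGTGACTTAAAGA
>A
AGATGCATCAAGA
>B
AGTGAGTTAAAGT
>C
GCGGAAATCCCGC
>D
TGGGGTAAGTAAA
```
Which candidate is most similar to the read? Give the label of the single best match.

Hamming distances to read — A: 5; B: 2; C: 9; D: 9.
Smallest is B with 2 mismatches.

B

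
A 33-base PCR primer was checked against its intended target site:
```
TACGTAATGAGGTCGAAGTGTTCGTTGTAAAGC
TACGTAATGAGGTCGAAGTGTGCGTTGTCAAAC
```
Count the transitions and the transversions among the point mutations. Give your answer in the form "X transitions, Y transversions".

Transitions (purine↔purine or pyrimidine↔pyrimidine): 32 G→A.
Transversions (purine↔pyrimidine): 22 T→G, 29 A→C.

1 transition, 2 transversions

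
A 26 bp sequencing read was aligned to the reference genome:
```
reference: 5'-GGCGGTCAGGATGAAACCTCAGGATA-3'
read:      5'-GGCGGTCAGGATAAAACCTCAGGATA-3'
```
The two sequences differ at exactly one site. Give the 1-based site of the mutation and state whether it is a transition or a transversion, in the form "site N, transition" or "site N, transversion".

The sequences differ only at site 13: G→A (purine→purine), a transition.

site 13, transition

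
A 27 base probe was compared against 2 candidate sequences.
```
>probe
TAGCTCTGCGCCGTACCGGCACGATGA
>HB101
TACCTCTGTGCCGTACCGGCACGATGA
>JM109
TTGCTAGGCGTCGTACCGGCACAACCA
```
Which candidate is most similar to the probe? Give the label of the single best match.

HB101 differs at 2 bases; JM109 differs at 7 bases. The closest is HB101.

HB101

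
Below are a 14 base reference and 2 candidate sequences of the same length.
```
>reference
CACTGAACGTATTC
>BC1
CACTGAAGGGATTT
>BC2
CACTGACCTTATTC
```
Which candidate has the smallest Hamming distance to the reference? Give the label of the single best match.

Hamming distances to reference — BC1: 3; BC2: 2.
Smallest is BC2 with 2 mismatches.

BC2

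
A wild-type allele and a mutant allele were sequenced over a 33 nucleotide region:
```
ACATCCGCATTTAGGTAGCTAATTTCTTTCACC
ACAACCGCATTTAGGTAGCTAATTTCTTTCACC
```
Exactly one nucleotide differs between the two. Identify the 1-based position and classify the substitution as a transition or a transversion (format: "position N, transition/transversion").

position 4, transversion

Position 4 changes T→A. T is a pyrimidine and A is a purine, so this is a transversion.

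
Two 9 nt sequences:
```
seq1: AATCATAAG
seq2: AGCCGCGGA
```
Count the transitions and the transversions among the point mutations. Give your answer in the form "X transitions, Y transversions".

7 transitions, 0 transversions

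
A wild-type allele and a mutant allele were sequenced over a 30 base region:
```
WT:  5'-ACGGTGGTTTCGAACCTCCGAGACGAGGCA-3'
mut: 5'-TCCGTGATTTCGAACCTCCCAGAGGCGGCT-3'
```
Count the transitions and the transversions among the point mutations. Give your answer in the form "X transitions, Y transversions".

1 transition, 6 transversions

Mismatches (1-based):
position 1: A→T (purine→pyrimidine, transversion)
position 3: G→C (purine→pyrimidine, transversion)
position 7: G→A (purine→purine, transition)
position 20: G→C (purine→pyrimidine, transversion)
position 24: C→G (pyrimidine→purine, transversion)
position 26: A→C (purine→pyrimidine, transversion)
position 30: A→T (purine→pyrimidine, transversion)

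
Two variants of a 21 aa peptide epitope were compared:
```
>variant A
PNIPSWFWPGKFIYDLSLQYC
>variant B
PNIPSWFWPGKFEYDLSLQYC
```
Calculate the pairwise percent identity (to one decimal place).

Mismatch at position 13 (1-based): 1 of 21.
Identical positions: 20/21 = 95.24% → 95.2%.

95.2%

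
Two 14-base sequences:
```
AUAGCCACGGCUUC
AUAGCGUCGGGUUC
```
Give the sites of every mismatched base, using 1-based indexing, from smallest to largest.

Scanning 1-based: 6: C/G; 7: A/U; 11: C/G.

6, 7, 11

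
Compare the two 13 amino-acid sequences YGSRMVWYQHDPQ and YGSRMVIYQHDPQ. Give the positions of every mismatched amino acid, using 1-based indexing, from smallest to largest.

Differences at position 7 (W→I).

7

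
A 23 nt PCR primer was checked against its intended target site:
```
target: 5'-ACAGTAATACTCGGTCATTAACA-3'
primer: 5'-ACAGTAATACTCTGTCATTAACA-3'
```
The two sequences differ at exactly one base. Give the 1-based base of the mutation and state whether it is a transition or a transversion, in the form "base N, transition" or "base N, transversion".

base 13, transversion

Base 13 changes G→T. G is a purine and T is a pyrimidine, so this is a transversion.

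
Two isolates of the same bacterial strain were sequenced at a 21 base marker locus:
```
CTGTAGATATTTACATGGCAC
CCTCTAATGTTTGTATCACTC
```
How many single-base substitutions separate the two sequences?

Comparing position by position, 11 bases differ: 2 (T/C), 3 (G/T), 4 (T/C), 5 (A/T), 6 (G/A), 9 (A/G), 13 (A/G), 14 (C/T), 17 (G/C), 18 (G/A), 20 (A/T).

11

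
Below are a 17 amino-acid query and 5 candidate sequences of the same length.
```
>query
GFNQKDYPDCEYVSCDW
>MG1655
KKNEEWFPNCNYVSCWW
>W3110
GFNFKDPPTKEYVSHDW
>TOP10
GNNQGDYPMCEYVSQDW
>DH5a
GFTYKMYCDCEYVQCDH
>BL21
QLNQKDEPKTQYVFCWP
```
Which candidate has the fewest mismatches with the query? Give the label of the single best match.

MG1655 differs at 9 residues; W3110 differs at 5 residues; TOP10 differs at 4 residues; DH5a differs at 6 residues; BL21 differs at 9 residues. The closest is TOP10.

TOP10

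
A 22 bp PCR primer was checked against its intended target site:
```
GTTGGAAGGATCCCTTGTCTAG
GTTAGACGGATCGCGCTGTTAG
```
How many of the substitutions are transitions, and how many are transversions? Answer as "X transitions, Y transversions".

Transitions (purine↔purine or pyrimidine↔pyrimidine): 4 G→A, 16 T→C, 19 C→T.
Transversions (purine↔pyrimidine): 7 A→C, 13 C→G, 15 T→G, 17 G→T, 18 T→G.

3 transitions, 5 transversions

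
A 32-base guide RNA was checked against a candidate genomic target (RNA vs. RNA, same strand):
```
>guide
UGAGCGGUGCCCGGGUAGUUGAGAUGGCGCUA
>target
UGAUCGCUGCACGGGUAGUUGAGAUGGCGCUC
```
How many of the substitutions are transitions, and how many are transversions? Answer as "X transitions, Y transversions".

Transitions (purine↔purine or pyrimidine↔pyrimidine): none.
Transversions (purine↔pyrimidine): 4 G→U, 7 G→C, 11 C→A, 32 A→C.

0 transitions, 4 transversions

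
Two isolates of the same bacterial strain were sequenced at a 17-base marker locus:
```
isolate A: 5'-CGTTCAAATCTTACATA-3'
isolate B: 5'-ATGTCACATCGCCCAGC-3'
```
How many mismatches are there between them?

9

Comparing position by position, 9 positions differ: 1 (C/A), 2 (G/T), 3 (T/G), 7 (A/C), 11 (T/G), 12 (T/C), 13 (A/C), 16 (T/G), 17 (A/C).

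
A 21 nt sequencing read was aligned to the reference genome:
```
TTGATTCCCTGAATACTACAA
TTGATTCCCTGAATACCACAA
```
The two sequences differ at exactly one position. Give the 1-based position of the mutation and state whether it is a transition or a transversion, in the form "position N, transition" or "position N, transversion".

The sequences differ only at position 17: T→C (pyrimidine→pyrimidine), a transition.

position 17, transition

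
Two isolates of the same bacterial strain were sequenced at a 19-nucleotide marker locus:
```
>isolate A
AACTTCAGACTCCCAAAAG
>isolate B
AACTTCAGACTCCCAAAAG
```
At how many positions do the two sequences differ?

The two sequences are identical at every position.

0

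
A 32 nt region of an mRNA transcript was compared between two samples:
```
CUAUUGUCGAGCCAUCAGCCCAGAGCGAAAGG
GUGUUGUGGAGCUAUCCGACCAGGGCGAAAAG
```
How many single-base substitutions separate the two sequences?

The sequences differ at positions 1, 3, 8, 13, 17, 19, 24, 31 (1-based) — 8 in total.

8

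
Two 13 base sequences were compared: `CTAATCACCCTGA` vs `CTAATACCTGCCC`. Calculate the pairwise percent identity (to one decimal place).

46.2%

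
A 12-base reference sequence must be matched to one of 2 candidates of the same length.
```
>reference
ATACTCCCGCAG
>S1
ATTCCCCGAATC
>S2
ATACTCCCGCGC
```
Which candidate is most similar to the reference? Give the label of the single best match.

S1 differs at 7 positions; S2 differs at 2 positions. The closest is S2.

S2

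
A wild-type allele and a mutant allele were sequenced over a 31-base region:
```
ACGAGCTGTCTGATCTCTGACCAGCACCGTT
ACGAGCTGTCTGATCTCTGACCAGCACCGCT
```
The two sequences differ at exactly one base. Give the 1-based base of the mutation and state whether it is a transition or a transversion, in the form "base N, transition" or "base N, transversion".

base 30, transition

The sequences differ only at base 30: T→C (pyrimidine→pyrimidine), a transition.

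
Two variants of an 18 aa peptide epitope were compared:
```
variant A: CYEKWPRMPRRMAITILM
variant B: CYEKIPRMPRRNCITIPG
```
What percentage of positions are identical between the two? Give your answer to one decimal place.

Mismatches at positions 5, 12, 13, 17, 18 (1-based): 5 of 18.
Identical positions: 13/18 = 72.22% → 72.2%.

72.2%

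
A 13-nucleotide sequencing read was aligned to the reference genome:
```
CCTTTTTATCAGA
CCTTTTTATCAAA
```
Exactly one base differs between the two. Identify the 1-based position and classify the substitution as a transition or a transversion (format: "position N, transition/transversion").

position 12, transition

The sequences differ only at position 12: G→A (purine→purine), a transition.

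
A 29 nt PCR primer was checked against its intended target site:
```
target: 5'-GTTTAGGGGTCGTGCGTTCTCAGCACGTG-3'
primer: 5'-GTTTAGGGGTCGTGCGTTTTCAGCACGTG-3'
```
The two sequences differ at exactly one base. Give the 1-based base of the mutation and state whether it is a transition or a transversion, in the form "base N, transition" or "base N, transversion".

base 19, transition

The sequences differ only at base 19: C→T (pyrimidine→pyrimidine), a transition.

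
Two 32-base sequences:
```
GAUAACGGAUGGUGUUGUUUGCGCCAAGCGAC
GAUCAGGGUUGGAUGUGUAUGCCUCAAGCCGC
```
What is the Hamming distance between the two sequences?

Comparing position by position, 11 sites differ: 4 (A/C), 6 (C/G), 9 (A/U), 13 (U/A), 14 (G/U), 15 (U/G), 19 (U/A), 23 (G/C), 24 (C/U), 30 (G/C), 31 (A/G).

11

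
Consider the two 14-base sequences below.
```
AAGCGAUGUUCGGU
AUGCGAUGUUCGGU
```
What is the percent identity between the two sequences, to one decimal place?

92.9%

Mismatch at position 2 (1-based): 1 of 14.
Identical positions: 13/14 = 92.86% → 92.9%.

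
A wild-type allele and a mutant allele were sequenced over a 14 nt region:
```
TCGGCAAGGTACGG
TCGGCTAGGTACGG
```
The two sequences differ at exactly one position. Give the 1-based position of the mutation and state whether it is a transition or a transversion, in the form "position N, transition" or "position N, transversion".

The sequences differ only at position 6: A→T (purine→pyrimidine), a transversion.

position 6, transversion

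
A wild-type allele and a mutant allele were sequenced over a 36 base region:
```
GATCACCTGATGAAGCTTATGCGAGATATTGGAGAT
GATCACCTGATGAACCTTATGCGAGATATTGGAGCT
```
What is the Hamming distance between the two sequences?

2

Mismatches (1-based): base 15: G→C; base 35: A→C.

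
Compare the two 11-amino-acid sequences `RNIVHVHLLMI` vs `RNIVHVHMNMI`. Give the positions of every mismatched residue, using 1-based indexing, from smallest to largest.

8, 9

Differences at position 8 (L→M), position 9 (L→N).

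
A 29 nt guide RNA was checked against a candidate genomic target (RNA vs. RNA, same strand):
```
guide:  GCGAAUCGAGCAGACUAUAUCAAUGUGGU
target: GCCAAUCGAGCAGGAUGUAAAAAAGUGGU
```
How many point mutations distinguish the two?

7

Comparing position by position, 7 bases differ: 3 (G/C), 14 (A/G), 15 (C/A), 17 (A/G), 20 (U/A), 21 (C/A), 24 (U/A).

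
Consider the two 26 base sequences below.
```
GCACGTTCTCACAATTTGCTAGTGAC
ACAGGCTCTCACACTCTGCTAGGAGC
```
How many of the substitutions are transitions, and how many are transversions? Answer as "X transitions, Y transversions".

5 transitions, 3 transversions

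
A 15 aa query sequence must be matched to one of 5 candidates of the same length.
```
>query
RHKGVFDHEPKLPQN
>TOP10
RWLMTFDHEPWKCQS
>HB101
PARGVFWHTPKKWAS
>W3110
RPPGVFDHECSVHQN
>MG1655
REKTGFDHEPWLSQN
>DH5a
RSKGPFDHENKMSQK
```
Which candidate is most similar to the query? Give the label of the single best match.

MG1655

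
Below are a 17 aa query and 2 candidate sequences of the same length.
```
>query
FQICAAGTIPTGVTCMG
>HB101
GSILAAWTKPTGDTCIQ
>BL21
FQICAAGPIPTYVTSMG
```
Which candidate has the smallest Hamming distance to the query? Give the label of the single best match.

Hamming distances to query — HB101: 8; BL21: 3.
Smallest is BL21 with 3 mismatches.

BL21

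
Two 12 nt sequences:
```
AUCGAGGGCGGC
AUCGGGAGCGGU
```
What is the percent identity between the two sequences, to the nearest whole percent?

75%

Mismatches at positions 5, 7, 12 (1-based): 3 of 12.
Identical positions: 9/12 = 75% → 75%.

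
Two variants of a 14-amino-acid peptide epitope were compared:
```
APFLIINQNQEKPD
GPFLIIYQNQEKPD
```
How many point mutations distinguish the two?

Comparing position by position, 2 positions differ: 1 (A/G), 7 (N/Y).

2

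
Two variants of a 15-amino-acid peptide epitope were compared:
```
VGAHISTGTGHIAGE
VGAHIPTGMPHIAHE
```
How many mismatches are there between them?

Comparing position by position, 4 positions differ: 6 (S/P), 9 (T/M), 10 (G/P), 14 (G/H).

4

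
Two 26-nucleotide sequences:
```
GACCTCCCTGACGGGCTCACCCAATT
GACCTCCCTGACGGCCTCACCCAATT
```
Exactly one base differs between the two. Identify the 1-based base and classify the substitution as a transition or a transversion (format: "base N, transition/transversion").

base 15, transversion

The sequences differ only at base 15: G→C (purine→pyrimidine), a transversion.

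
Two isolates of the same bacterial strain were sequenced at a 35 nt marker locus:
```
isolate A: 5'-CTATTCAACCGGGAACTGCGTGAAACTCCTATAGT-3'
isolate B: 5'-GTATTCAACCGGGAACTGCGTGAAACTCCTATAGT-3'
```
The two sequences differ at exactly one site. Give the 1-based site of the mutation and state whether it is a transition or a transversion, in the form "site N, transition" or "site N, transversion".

Site 1 changes C→G. C is a pyrimidine and G is a purine, so this is a transversion.

site 1, transversion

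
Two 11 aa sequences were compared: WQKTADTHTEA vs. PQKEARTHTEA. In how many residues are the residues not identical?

3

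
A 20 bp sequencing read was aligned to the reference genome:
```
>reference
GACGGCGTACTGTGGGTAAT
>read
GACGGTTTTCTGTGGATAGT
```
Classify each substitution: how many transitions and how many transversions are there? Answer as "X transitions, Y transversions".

Mismatches (1-based):
base 6: C→T (pyrimidine→pyrimidine, transition)
base 7: G→T (purine→pyrimidine, transversion)
base 9: A→T (purine→pyrimidine, transversion)
base 16: G→A (purine→purine, transition)
base 19: A→G (purine→purine, transition)

3 transitions, 2 transversions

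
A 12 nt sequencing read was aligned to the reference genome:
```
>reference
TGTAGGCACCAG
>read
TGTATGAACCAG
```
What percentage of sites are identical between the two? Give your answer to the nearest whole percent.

Mismatches at positions 5, 7 (1-based): 2 of 12.
Identical positions: 10/12 = 83.33% → 83%.

83%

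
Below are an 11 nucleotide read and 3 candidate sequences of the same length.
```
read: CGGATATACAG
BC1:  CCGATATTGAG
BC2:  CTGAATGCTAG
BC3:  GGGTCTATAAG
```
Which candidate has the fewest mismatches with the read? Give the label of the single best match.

Hamming distances to read — BC1: 3; BC2: 6; BC3: 7.
Smallest is BC1 with 3 mismatches.

BC1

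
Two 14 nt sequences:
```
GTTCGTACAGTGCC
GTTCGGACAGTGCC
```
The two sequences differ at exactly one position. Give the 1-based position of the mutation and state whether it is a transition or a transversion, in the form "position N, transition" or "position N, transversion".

The sequences differ only at position 6: T→G (pyrimidine→purine), a transversion.

position 6, transversion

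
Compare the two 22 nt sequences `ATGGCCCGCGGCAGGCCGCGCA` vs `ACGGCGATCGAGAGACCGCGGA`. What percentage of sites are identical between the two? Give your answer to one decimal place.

63.6%

8 positions differ (2, 6, 7, 8, 11, 12, 15, 21), so 14 of 22 match: 14/22 = 63.64%.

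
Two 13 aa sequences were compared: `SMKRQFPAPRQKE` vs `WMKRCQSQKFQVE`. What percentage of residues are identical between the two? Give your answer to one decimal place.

38.5%

8 positions differ (1, 5, 6, 7, 8, 9, 10, 12), so 5 of 13 match: 5/13 = 38.46%.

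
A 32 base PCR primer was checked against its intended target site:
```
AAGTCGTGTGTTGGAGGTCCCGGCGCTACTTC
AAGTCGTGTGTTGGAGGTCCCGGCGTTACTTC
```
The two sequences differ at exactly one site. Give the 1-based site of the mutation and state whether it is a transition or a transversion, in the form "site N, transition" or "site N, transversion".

Site 26 changes C→T. C is a pyrimidine and T is a pyrimidine, so this is a transition.

site 26, transition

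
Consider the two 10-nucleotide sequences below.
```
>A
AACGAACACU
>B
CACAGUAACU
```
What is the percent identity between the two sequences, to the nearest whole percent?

50%

Mismatches at positions 1, 4, 5, 6, 7 (1-based): 5 of 10.
Identical positions: 5/10 = 50% → 50%.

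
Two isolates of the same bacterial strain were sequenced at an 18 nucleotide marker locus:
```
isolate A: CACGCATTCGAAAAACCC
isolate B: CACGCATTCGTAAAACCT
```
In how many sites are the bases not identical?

2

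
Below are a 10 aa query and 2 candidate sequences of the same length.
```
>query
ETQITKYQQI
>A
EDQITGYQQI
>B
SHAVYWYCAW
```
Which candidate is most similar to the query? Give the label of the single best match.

A differs at 2 residues; B differs at 9 residues. The closest is A.

A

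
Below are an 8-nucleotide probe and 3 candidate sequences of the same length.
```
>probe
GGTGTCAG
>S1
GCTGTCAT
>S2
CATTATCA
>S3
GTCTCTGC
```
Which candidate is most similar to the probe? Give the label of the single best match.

S1 differs at 2 positions; S2 differs at 7 positions; S3 differs at 7 positions. The closest is S1.

S1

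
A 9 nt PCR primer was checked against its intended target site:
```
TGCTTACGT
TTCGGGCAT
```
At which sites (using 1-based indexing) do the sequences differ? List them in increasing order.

Scanning 1-based: 2: G/T; 4: T/G; 5: T/G; 6: A/G; 8: G/A.

2, 4, 5, 6, 8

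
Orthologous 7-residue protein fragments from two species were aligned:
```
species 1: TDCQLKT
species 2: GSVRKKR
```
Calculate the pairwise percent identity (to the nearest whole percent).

14%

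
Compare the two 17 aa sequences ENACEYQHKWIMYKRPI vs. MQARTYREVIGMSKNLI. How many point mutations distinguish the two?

Comparing position by position, 12 residues differ: 1 (E/M), 2 (N/Q), 4 (C/R), 5 (E/T), 7 (Q/R), 8 (H/E), 9 (K/V), 10 (W/I), 11 (I/G), 13 (Y/S), 15 (R/N), 16 (P/L).

12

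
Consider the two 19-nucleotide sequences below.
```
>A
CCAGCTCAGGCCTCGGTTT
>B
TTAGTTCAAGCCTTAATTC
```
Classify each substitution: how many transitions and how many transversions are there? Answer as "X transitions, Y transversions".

Mismatches (1-based):
site 1: C→T (pyrimidine→pyrimidine, transition)
site 2: C→T (pyrimidine→pyrimidine, transition)
site 5: C→T (pyrimidine→pyrimidine, transition)
site 9: G→A (purine→purine, transition)
site 14: C→T (pyrimidine→pyrimidine, transition)
site 15: G→A (purine→purine, transition)
site 16: G→A (purine→purine, transition)
site 19: T→C (pyrimidine→pyrimidine, transition)

8 transitions, 0 transversions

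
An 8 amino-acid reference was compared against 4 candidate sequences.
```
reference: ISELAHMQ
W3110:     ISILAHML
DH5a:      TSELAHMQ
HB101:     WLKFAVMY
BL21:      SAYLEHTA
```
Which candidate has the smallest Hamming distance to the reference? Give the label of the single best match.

Hamming distances to reference — W3110: 2; DH5a: 1; HB101: 6; BL21: 6.
Smallest is DH5a with 1 mismatch.

DH5a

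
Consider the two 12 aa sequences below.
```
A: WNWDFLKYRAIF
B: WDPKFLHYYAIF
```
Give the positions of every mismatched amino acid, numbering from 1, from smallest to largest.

2, 3, 4, 7, 9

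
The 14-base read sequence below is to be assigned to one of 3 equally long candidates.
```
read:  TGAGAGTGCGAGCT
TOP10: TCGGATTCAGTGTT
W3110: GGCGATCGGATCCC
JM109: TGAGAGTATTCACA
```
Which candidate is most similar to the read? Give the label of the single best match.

Hamming distances to read — TOP10: 7; W3110: 9; JM109: 6.
Smallest is JM109 with 6 mismatches.

JM109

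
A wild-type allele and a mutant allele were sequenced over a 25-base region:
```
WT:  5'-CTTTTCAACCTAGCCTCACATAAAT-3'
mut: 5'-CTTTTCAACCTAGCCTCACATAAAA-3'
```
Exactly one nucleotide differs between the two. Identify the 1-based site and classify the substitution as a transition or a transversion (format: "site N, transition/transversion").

Site 25 changes T→A. T is a pyrimidine and A is a purine, so this is a transversion.

site 25, transversion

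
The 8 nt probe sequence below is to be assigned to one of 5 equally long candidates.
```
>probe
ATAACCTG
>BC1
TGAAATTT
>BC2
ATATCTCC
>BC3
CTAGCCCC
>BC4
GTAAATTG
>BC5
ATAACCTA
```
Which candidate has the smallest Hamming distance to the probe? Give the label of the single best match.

Hamming distances to probe — BC1: 5; BC2: 4; BC3: 4; BC4: 3; BC5: 1.
Smallest is BC5 with 1 mismatch.

BC5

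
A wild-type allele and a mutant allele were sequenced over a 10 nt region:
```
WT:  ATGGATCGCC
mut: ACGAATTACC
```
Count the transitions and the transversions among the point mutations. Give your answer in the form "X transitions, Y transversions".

4 transitions, 0 transversions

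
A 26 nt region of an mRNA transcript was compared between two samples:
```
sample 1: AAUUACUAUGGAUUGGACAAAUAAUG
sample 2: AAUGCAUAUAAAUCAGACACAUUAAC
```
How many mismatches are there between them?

11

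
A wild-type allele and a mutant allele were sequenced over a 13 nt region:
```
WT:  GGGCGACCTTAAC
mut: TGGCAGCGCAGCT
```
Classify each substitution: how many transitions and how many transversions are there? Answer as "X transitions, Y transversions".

5 transitions, 4 transversions

Mismatches (1-based):
position 1: G→T (purine→pyrimidine, transversion)
position 5: G→A (purine→purine, transition)
position 6: A→G (purine→purine, transition)
position 8: C→G (pyrimidine→purine, transversion)
position 9: T→C (pyrimidine→pyrimidine, transition)
position 10: T→A (pyrimidine→purine, transversion)
position 11: A→G (purine→purine, transition)
position 12: A→C (purine→pyrimidine, transversion)
position 13: C→T (pyrimidine→pyrimidine, transition)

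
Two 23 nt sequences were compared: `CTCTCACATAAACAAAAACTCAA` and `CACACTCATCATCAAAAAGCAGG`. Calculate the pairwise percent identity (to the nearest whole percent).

10 positions differ (2, 4, 6, 10, 12, 19, 20, 21, 22, 23), so 13 of 23 match: 13/23 = 56.52%.

57%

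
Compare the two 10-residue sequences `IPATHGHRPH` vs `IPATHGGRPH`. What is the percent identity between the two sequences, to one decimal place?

90.0%

1 position differs (7), so 9 of 10 match: 9/10 = 90%.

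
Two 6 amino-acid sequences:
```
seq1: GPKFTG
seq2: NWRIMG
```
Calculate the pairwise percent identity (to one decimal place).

16.7%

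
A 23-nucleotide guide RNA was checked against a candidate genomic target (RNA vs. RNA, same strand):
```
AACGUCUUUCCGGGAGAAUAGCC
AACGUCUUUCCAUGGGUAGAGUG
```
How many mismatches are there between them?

7

The sequences differ at sites 12, 13, 15, 17, 19, 22, 23 (1-based) — 7 in total.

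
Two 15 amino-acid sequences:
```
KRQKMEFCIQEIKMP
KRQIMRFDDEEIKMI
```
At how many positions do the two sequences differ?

6

The sequences differ at positions 4, 6, 8, 9, 10, 15 (1-based) — 6 in total.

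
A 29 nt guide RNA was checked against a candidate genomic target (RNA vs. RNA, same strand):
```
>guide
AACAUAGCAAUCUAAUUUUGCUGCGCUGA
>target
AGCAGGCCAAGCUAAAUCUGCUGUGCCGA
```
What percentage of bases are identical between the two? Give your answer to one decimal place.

9 positions differ (2, 5, 6, 7, 11, 16, 18, 24, 27), so 20 of 29 match: 20/29 = 68.97%.

69.0%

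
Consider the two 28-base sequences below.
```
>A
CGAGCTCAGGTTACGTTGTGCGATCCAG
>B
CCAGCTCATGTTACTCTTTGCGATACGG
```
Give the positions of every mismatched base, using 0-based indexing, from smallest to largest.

Differences at position 1 (G→C), position 8 (G→T), position 14 (G→T), position 15 (T→C), position 17 (G→T), position 24 (C→A), position 26 (A→G).

1, 8, 14, 15, 17, 24, 26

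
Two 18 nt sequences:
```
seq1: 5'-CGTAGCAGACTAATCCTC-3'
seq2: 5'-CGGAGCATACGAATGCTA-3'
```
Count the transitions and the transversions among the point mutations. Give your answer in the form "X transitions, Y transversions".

Mismatches (1-based):
site 3: T→G (pyrimidine→purine, transversion)
site 8: G→T (purine→pyrimidine, transversion)
site 11: T→G (pyrimidine→purine, transversion)
site 15: C→G (pyrimidine→purine, transversion)
site 18: C→A (pyrimidine→purine, transversion)

0 transitions, 5 transversions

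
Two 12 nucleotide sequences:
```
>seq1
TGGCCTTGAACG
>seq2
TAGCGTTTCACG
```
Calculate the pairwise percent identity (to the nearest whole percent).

67%

Mismatches at positions 2, 5, 8, 9 (1-based): 4 of 12.
Identical positions: 8/12 = 66.67% → 67%.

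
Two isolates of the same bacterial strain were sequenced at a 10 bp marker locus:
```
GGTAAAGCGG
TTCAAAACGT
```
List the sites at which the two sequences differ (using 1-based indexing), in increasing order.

Differences at site 1 (G→T), site 2 (G→T), site 3 (T→C), site 7 (G→A), site 10 (G→T).

1, 2, 3, 7, 10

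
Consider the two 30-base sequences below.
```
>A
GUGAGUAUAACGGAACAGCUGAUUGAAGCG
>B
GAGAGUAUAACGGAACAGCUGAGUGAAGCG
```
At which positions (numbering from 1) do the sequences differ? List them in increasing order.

2, 23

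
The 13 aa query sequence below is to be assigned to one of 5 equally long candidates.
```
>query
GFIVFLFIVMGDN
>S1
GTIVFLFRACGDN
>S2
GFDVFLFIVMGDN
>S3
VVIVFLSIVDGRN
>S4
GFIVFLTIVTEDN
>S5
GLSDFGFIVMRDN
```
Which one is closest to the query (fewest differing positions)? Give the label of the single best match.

S2

S1 differs at 4 positions; S2 differs at 1 position; S3 differs at 5 positions; S4 differs at 3 positions; S5 differs at 5 positions. The closest is S2.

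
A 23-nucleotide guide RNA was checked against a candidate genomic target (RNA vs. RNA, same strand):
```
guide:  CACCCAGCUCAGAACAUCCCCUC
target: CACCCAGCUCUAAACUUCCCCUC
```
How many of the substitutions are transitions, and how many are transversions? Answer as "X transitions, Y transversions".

1 transition, 2 transversions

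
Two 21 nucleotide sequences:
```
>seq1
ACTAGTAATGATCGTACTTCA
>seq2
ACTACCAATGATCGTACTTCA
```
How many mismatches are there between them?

Comparing position by position, 2 positions differ: 5 (G/C), 6 (T/C).

2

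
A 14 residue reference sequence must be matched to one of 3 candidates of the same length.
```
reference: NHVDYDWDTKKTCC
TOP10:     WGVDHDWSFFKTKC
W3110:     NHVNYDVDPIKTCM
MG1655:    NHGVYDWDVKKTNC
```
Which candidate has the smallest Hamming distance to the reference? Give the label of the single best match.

Hamming distances to reference — TOP10: 7; W3110: 5; MG1655: 4.
Smallest is MG1655 with 4 mismatches.

MG1655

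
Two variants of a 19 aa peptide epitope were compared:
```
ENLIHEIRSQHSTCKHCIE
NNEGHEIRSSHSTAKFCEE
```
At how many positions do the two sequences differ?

Mismatches (1-based): position 1: E→N; position 3: L→E; position 4: I→G; position 10: Q→S; position 14: C→A; position 16: H→F; position 18: I→E.

7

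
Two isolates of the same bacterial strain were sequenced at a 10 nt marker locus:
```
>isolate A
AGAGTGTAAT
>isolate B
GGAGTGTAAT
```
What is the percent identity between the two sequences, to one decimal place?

90.0%

Mismatch at position 1 (1-based): 1 of 10.
Identical positions: 9/10 = 90% → 90.0%.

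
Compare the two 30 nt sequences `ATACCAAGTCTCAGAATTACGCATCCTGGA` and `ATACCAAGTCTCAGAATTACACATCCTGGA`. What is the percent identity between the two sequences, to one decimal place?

96.7%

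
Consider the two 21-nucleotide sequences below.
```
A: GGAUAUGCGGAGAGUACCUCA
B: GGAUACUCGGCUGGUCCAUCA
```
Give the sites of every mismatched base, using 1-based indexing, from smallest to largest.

6, 7, 11, 12, 13, 16, 18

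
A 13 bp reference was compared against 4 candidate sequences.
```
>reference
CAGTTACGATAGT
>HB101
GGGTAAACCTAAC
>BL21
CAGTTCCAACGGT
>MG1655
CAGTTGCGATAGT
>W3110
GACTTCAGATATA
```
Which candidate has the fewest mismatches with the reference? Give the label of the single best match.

HB101 differs at 8 bases; BL21 differs at 4 bases; MG1655 differs at 1 base; W3110 differs at 6 bases. The closest is MG1655.

MG1655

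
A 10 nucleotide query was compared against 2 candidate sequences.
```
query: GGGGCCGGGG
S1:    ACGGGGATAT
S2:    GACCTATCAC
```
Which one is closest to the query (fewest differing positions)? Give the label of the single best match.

Hamming distances to query — S1: 8; S2: 9.
Smallest is S1 with 8 mismatches.

S1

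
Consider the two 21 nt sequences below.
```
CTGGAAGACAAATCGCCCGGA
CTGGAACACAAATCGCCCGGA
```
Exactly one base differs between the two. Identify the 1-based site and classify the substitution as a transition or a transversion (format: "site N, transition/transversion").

site 7, transversion

Site 7 changes G→C. G is a purine and C is a pyrimidine, so this is a transversion.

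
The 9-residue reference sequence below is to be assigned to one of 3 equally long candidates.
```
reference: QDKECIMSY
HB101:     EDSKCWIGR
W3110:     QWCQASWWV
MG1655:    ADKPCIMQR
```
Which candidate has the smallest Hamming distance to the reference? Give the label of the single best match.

MG1655

Hamming distances to reference — HB101: 7; W3110: 8; MG1655: 4.
Smallest is MG1655 with 4 mismatches.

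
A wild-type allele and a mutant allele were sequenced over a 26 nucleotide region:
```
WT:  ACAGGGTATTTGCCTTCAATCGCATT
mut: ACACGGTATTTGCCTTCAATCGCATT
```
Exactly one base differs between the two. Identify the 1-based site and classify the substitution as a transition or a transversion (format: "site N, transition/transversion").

site 4, transversion

Site 4 changes G→C. G is a purine and C is a pyrimidine, so this is a transversion.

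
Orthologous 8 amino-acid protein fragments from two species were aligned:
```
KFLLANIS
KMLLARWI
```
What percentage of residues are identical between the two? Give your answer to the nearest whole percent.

50%

4 positions differ (2, 6, 7, 8), so 4 of 8 match: 4/8 = 50%.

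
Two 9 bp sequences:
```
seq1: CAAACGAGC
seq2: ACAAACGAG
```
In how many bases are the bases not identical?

7

The sequences differ at bases 1, 2, 5, 6, 7, 8, 9 (1-based) — 7 in total.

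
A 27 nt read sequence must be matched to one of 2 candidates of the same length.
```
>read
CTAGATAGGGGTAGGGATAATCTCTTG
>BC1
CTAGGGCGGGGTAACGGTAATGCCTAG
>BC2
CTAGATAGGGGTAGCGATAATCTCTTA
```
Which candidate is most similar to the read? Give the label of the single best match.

BC1 differs at 9 bases; BC2 differs at 2 bases. The closest is BC2.

BC2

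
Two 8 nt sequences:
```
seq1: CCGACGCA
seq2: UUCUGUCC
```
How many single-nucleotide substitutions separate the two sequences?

7

The sequences differ at bases 1, 2, 3, 4, 5, 6, 8 (1-based) — 7 in total.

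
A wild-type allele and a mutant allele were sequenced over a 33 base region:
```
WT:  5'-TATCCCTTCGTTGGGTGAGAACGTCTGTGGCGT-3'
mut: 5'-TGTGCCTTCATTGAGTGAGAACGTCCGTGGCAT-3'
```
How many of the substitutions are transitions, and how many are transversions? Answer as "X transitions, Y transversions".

Transitions (purine↔purine or pyrimidine↔pyrimidine): 2 A→G, 10 G→A, 14 G→A, 26 T→C, 32 G→A.
Transversions (purine↔pyrimidine): 4 C→G.

5 transitions, 1 transversion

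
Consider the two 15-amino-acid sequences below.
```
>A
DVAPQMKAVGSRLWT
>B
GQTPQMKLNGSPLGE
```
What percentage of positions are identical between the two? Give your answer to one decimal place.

8 positions differ (1, 2, 3, 8, 9, 12, 14, 15), so 7 of 15 match: 7/15 = 46.67%.

46.7%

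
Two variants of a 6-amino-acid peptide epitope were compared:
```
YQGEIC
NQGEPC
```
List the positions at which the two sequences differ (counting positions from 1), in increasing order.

1, 5

Differences at position 1 (Y→N), position 5 (I→P).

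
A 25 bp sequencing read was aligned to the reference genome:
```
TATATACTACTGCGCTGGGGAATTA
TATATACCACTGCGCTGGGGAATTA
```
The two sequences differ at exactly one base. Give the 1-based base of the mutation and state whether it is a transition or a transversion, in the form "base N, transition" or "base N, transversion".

base 8, transition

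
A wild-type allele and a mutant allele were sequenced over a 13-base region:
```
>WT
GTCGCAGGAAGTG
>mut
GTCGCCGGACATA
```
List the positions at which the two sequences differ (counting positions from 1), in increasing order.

Differences at position 6 (A→C), position 10 (A→C), position 11 (G→A), position 13 (G→A).

6, 10, 11, 13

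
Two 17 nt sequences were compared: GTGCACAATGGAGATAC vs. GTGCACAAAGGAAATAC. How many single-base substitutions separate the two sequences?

2

Mismatches (1-based): base 9: T→A; base 13: G→A.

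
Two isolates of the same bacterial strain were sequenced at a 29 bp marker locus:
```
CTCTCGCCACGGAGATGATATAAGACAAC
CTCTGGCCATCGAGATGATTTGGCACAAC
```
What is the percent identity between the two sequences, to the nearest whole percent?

76%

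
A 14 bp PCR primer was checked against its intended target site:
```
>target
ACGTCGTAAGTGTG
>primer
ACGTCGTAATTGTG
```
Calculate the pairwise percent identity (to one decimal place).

92.9%

Mismatch at position 10 (1-based): 1 of 14.
Identical positions: 13/14 = 92.86% → 92.9%.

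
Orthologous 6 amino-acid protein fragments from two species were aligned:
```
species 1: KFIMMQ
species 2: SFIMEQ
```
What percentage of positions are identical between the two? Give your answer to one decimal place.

66.7%

Mismatches at positions 1, 5 (1-based): 2 of 6.
Identical positions: 4/6 = 66.67% → 66.7%.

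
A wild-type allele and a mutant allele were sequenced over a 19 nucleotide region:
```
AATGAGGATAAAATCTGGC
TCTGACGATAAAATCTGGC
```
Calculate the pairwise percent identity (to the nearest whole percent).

84%

Mismatches at positions 1, 2, 6 (1-based): 3 of 19.
Identical positions: 16/19 = 84.21% → 84%.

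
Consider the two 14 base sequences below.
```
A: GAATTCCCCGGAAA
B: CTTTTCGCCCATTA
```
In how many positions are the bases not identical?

8

The sequences differ at positions 1, 2, 3, 7, 10, 11, 12, 13 (1-based) — 8 in total.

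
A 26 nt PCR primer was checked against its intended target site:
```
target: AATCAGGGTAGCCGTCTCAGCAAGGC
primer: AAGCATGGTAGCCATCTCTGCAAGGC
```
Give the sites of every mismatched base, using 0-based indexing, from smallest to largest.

2, 5, 13, 18

Differences at site 2 (T→G), site 5 (G→T), site 13 (G→A), site 18 (A→T).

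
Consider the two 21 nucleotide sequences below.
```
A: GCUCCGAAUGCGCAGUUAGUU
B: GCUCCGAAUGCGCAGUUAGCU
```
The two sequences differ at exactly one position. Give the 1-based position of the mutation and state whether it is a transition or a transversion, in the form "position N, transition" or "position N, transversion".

position 20, transition

The sequences differ only at position 20: U→C (pyrimidine→pyrimidine), a transition.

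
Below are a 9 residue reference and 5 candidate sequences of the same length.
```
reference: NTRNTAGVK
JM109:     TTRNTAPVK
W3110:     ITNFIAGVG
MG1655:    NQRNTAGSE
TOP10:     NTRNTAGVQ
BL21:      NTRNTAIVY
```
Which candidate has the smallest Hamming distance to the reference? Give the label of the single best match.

TOP10

JM109 differs at 2 residues; W3110 differs at 5 residues; MG1655 differs at 3 residues; TOP10 differs at 1 residue; BL21 differs at 2 residues. The closest is TOP10.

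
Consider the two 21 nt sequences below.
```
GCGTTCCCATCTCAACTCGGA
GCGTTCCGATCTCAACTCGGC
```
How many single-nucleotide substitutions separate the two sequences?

2

The sequences differ at positions 8, 21 (1-based) — 2 in total.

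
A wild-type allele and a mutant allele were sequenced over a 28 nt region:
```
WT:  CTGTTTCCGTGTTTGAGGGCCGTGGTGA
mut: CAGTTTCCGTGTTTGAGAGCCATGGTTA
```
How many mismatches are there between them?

4

Comparing position by position, 4 positions differ: 2 (T/A), 18 (G/A), 22 (G/A), 27 (G/T).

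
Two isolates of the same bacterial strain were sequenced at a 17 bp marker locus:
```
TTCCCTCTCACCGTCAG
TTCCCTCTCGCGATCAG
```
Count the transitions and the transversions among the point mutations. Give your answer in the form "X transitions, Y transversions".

Mismatches (1-based):
position 10: A→G (purine→purine, transition)
position 12: C→G (pyrimidine→purine, transversion)
position 13: G→A (purine→purine, transition)

2 transitions, 1 transversion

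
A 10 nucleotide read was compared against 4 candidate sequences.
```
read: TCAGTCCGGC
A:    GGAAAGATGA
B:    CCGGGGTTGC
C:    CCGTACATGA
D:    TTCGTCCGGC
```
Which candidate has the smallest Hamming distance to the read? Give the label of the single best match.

D

A differs at 8 positions; B differs at 6 positions; C differs at 7 positions; D differs at 2 positions. The closest is D.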